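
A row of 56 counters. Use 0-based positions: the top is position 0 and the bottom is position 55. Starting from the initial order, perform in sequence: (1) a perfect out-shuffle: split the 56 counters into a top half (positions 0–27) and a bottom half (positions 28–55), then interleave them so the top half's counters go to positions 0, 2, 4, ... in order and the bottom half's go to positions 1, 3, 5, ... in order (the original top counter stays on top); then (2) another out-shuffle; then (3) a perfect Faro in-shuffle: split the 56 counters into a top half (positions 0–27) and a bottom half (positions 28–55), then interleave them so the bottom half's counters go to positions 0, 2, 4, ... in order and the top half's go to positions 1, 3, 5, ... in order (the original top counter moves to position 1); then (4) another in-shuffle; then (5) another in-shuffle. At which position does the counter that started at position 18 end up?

29

Track the counter from position 18 forward through each operation:
  after op 1 (out-shuffle): 18 → 36
  after op 2 (out-shuffle): 36 → 17
  after op 3 (in-shuffle): 17 → 35
  after op 4 (in-shuffle): 35 → 14
  after op 5 (in-shuffle): 14 → 29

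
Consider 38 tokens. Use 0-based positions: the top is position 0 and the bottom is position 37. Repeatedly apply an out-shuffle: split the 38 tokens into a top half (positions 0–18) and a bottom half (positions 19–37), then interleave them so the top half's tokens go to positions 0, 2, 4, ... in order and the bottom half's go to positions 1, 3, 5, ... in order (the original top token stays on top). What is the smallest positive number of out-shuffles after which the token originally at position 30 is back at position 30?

Follow position 30 under repeated out-shuffles:
30 → 23 → 9 → 18 → 36 → 35 → 33 → 29 → ... → 30 (length 36)
It first returns after 36 out-shuffles.

36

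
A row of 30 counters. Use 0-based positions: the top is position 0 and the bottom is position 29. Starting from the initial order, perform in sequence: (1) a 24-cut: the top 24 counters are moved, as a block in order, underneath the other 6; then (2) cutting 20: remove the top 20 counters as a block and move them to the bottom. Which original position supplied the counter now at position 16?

Undo the operations in reverse order, starting from position 16:
  undo op 2 (cut 20): 16 ← 6
  undo op 1 (cut 24): 6 ← 0
So the counter at position 16 came from original position 0.

0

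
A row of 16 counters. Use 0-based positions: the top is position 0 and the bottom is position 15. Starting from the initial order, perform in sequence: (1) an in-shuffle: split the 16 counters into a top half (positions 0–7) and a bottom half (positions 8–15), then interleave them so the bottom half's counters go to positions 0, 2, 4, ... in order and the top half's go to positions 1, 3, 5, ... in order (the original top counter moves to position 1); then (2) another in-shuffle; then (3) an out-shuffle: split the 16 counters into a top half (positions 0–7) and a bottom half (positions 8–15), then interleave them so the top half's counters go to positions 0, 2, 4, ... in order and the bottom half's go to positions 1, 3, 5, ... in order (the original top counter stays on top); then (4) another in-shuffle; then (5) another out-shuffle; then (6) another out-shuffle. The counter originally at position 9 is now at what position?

1

Track the counter from position 9 forward through each operation:
  after op 1 (in-shuffle): 9 → 2
  after op 2 (in-shuffle): 2 → 5
  after op 3 (out-shuffle): 5 → 10
  after op 4 (in-shuffle): 10 → 4
  after op 5 (out-shuffle): 4 → 8
  after op 6 (out-shuffle): 8 → 1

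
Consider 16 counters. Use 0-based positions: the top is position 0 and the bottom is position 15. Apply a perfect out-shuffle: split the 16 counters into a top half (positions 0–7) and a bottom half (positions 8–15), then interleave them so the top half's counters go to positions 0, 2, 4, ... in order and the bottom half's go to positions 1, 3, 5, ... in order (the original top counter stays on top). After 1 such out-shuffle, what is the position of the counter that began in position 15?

Position 15 is a fixed point of every out-shuffle, so the counter never moves.

15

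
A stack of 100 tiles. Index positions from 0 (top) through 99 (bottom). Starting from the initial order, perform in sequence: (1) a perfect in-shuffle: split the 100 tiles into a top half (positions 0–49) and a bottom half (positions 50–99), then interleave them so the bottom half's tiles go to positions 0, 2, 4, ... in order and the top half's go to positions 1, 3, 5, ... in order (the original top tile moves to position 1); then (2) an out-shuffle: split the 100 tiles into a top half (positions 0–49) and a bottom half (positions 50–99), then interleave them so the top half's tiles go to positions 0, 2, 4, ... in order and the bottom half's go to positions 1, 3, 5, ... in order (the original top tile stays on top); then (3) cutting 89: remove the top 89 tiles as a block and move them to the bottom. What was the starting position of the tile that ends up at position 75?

66

Undo the operations in reverse order, starting from position 75:
  undo op 3 (cut 89): 75 ← 64
  undo op 2 (out-shuffle, from top half): 64 ← 32
  undo op 1 (in-shuffle, from bottom half): 32 ← 66
So the tile at position 75 came from original position 66.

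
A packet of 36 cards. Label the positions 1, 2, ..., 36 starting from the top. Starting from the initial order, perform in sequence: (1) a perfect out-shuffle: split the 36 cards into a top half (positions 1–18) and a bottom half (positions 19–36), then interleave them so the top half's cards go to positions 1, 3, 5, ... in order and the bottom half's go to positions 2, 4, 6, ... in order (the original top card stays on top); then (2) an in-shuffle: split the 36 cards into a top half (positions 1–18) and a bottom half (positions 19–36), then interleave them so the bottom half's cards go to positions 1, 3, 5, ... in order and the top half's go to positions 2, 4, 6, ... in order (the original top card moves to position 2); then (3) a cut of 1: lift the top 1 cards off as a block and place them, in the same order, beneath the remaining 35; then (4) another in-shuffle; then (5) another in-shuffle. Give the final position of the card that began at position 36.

Track the card from position 36 forward through each operation:
  after op 1 (out-shuffle): 36 → 36
  after op 2 (in-shuffle): 36 → 35
  after op 3 (cut 1): 35 → 34
  after op 4 (in-shuffle): 34 → 31
  after op 5 (in-shuffle): 31 → 25

25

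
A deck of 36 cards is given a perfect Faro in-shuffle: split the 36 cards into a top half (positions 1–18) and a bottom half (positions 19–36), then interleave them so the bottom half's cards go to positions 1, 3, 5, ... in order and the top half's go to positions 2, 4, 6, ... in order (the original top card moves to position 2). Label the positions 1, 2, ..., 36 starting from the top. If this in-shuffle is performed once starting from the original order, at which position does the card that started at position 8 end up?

16

Track the card's position through each in-shuffle:
8 → 16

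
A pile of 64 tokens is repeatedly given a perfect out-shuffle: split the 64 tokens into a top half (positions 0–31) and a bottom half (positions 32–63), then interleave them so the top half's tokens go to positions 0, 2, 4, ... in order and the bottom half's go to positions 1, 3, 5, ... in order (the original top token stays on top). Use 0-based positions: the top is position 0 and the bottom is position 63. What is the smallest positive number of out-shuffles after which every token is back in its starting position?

6

The out-shuffle permutes the 64 positions with cycle lengths [1, 1, 2, 3, 3, 6, 6, 6, 6, 6, 6, 6, 6, 6].
Every token is home exactly when every cycle has completed a whole number of laps, i.e. after lcm(1, 2, 3, 6) = 6 out-shuffles.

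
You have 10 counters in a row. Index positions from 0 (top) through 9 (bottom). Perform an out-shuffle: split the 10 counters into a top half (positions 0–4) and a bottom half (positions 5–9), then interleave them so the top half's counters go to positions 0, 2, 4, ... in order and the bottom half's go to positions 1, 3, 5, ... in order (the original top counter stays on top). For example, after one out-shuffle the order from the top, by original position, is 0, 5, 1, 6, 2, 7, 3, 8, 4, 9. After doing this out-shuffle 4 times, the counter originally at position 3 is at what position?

Track the counter's position through each out-shuffle:
3 → 6 → 3 → 6 → 3

3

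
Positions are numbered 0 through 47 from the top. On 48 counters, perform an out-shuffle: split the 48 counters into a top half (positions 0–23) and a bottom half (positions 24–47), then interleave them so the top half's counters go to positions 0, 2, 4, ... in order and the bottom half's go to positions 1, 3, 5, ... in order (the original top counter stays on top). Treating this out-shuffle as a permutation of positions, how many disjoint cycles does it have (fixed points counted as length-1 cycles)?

Trace each unvisited position around until it returns:
(0) (1 2 4 8 16 32 ... len 23) (5 10 20 40 33 19 ... len 23) (47)
4 cycles in total.

4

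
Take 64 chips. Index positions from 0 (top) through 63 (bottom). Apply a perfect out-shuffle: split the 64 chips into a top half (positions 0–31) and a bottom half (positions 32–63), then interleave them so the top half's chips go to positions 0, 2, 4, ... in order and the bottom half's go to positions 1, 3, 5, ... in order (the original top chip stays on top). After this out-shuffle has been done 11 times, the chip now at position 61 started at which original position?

Work backwards from position 61, undoing one out-shuffle at a time:
61 ← 62 ← 31 ← 47 ← 55 ← 59 ← 61 ← 62 ← 31 ← 47 ← 55 ← 59
So the chip now at position 61 started at position 59.

59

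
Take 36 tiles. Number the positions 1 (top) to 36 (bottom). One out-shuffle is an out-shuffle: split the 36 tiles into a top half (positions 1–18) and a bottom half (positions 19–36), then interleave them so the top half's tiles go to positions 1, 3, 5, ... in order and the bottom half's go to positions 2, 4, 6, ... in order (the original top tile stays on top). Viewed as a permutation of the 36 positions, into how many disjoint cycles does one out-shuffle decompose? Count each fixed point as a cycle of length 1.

7

Trace each unvisited position around until it returns:
(1) (2 3 5 9 17 33 ... len 12) (4 7 13 25 14 27 ... len 12) (6 11 21) (8 15 29 22) (16 31 26) (36)
7 cycles in total.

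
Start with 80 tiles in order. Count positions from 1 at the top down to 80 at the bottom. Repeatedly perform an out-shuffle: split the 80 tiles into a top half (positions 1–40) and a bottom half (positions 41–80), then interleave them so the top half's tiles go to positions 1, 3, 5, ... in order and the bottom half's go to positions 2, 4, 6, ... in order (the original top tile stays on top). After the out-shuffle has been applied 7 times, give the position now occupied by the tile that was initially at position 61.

Track the tile's position through each out-shuffle:
61 → 42 → 4 → 7 → 13 → 25 → 49 → 18

18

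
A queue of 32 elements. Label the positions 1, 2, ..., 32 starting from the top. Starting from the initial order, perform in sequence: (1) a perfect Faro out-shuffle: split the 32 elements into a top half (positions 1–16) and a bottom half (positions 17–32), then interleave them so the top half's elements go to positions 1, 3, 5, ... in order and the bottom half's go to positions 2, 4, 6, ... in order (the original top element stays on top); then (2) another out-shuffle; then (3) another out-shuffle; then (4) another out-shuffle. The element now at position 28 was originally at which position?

24

Undo the operations in reverse order, starting from position 28:
  undo op 4 (out-shuffle, from bottom half): 28 ← 30
  undo op 3 (out-shuffle, from bottom half): 30 ← 31
  undo op 2 (out-shuffle, from top half): 31 ← 16
  undo op 1 (out-shuffle, from bottom half): 16 ← 24
So the element at position 28 came from original position 24.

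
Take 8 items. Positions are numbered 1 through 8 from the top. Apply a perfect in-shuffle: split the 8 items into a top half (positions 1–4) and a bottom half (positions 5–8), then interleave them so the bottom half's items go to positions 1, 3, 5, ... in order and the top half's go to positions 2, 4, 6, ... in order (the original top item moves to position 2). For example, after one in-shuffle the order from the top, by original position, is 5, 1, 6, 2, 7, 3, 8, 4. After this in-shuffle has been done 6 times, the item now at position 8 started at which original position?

Work backwards from position 8, undoing one in-shuffle at a time:
8 ← 4 ← 2 ← 1 ← 5 ← 7 ← 8
So the item now at position 8 started at position 8.

8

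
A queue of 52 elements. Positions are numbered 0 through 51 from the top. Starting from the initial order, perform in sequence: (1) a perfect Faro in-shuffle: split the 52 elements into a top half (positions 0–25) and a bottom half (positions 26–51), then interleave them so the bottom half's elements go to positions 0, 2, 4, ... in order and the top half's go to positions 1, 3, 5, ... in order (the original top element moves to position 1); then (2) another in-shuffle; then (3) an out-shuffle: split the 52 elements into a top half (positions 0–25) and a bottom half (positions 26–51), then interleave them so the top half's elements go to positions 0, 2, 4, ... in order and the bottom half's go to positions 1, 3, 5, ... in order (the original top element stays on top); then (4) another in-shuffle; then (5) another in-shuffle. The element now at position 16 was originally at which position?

Undo the operations in reverse order, starting from position 16:
  undo op 5 (in-shuffle, from bottom half): 16 ← 34
  undo op 4 (in-shuffle, from bottom half): 34 ← 43
  undo op 3 (out-shuffle, from bottom half): 43 ← 47
  undo op 2 (in-shuffle, from top half): 47 ← 23
  undo op 1 (in-shuffle, from top half): 23 ← 11
So the element at position 16 came from original position 11.

11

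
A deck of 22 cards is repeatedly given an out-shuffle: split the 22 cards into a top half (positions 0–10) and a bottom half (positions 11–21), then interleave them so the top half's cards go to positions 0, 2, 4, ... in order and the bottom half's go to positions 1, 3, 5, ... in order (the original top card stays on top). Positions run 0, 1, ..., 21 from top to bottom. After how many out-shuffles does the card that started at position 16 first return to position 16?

Follow position 16 under repeated out-shuffles:
16 → 11 → 1 → 2 → 4 → 8 → 16
It first returns after 6 out-shuffles.

6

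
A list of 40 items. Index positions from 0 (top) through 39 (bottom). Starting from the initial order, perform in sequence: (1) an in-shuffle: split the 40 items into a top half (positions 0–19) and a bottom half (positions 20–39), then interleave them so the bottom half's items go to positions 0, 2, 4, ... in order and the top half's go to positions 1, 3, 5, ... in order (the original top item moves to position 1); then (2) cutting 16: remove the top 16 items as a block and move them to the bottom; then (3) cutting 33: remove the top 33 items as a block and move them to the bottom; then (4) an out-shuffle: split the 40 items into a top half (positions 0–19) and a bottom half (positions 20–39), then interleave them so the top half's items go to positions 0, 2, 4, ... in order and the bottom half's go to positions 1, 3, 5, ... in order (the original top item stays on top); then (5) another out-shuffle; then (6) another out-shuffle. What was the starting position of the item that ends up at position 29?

18

Undo the operations in reverse order, starting from position 29:
  undo op 6 (out-shuffle, from bottom half): 29 ← 34
  undo op 5 (out-shuffle, from top half): 34 ← 17
  undo op 4 (out-shuffle, from bottom half): 17 ← 28
  undo op 3 (cut 33): 28 ← 21
  undo op 2 (cut 16): 21 ← 37
  undo op 1 (in-shuffle, from top half): 37 ← 18
So the item at position 29 came from original position 18.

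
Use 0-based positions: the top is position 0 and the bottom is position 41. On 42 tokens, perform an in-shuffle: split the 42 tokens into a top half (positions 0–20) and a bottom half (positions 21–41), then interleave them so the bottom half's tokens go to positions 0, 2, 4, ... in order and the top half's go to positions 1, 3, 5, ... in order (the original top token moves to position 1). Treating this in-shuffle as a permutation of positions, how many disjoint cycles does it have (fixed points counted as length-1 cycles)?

3

Trace each unvisited position around until it returns:
(0 1 3 7 15 31 ... len 14) (2 5 11 23 4 9 ... len 14) (6 13 27 12 25 8 ... len 14)
3 cycles in total.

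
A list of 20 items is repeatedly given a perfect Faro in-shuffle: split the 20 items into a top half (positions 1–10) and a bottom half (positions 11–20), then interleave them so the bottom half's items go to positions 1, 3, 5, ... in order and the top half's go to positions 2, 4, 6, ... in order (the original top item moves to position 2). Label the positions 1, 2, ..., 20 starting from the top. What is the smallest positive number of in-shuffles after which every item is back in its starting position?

6

The in-shuffle permutes the 20 positions with cycle lengths [2, 3, 3, 6, 6].
Every item is home exactly when every cycle has completed a whole number of laps, i.e. after lcm(2, 3, 6) = 6 in-shuffles.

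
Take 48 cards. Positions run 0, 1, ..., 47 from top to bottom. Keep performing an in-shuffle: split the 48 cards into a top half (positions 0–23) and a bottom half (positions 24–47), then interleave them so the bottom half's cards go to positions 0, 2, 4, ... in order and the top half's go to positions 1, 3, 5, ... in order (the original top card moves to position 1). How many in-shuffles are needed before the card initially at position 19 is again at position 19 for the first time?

21

Follow position 19 under repeated in-shuffles:
19 → 39 → 30 → 12 → 25 → 2 → 5 → 11 → ... → 19 (length 21)
It first returns after 21 in-shuffles.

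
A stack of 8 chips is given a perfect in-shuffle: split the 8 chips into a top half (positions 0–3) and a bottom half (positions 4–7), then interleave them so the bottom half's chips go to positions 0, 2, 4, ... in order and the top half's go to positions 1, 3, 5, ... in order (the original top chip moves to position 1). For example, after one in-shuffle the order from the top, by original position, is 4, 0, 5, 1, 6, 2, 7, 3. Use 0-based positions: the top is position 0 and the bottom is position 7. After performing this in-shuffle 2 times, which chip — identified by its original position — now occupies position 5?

Work backwards from position 5, undoing one in-shuffle at a time:
5 ← 2 ← 5
So the chip now at position 5 started at position 5.

5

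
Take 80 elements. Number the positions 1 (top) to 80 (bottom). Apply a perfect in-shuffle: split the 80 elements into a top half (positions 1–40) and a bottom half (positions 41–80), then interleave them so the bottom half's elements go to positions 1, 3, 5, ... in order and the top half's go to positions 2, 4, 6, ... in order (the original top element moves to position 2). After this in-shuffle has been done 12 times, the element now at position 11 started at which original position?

Work backwards from position 11, undoing one in-shuffle at a time:
11 ← 46 ← 23 ← 52 ← 26 ← 13 ← 47 ← 64 ← 32 ← 16 ← 8 ← 4 ← 2
So the element now at position 11 started at position 2.

2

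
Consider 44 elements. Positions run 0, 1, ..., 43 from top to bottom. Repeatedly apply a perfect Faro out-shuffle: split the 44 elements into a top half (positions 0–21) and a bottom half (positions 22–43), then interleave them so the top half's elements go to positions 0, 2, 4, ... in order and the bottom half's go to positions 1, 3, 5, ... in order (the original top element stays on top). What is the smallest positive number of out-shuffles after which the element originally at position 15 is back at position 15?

14

Follow position 15 under repeated out-shuffles:
15 → 30 → 17 → 34 → 25 → 7 → 14 → 28 → 13 → 26 → 9 → 18 → 36 → 29 → 15
It first returns after 14 out-shuffles.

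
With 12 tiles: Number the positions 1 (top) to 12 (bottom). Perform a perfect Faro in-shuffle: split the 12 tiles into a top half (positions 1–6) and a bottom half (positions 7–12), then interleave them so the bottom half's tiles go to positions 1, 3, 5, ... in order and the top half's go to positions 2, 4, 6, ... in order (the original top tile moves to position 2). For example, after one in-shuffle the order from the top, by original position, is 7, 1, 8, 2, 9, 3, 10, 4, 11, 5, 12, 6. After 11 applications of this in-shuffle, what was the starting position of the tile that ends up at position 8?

Work backwards from position 8, undoing one in-shuffle at a time:
8 ← 4 ← 2 ← 1 ← 7 ← 10 ← 5 ← 9 ← 11 ← 12 ← 6 ← 3
So the tile now at position 8 started at position 3.

3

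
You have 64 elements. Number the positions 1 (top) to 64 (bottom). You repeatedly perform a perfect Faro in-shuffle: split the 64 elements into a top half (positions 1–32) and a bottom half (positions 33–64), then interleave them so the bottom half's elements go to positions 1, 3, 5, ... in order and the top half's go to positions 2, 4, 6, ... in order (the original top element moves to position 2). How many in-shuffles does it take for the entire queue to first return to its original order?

12

The in-shuffle permutes the 64 positions with cycle lengths [4, 12, 12, 12, 12, 12].
Every element is home exactly when every cycle has completed a whole number of laps, i.e. after lcm(4, 12) = 12 in-shuffles.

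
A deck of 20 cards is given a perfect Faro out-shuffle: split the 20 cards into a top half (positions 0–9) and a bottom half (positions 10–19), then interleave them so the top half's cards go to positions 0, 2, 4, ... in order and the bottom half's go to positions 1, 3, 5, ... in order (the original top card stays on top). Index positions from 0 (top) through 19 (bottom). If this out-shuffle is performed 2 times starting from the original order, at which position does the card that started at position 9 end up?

Track the card's position through each out-shuffle:
9 → 18 → 17

17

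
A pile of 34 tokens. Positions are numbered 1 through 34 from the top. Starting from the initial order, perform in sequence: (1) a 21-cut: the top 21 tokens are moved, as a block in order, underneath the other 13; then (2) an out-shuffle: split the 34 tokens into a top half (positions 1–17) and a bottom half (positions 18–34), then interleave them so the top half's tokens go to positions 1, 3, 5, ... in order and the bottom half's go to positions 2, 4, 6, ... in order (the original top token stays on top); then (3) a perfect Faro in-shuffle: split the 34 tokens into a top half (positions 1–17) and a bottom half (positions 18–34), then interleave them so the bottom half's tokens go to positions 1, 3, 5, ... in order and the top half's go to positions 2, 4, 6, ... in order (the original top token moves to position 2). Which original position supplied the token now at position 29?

20

Undo the operations in reverse order, starting from position 29:
  undo op 3 (in-shuffle, from bottom half): 29 ← 32
  undo op 2 (out-shuffle, from bottom half): 32 ← 33
  undo op 1 (cut 21): 33 ← 20
So the token at position 29 came from original position 20.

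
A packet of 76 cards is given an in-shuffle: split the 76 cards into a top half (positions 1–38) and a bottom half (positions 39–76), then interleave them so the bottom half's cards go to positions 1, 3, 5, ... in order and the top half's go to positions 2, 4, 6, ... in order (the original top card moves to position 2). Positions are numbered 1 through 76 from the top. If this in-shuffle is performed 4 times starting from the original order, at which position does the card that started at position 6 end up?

19

Track the card's position through each in-shuffle:
6 → 12 → 24 → 48 → 19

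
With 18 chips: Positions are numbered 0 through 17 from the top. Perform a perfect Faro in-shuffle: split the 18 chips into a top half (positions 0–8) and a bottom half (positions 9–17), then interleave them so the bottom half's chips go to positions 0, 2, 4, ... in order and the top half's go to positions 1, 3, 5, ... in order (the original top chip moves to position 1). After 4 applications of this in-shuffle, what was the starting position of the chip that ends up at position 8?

Work backwards from position 8, undoing one in-shuffle at a time:
8 ← 13 ← 6 ← 12 ← 15
So the chip now at position 8 started at position 15.

15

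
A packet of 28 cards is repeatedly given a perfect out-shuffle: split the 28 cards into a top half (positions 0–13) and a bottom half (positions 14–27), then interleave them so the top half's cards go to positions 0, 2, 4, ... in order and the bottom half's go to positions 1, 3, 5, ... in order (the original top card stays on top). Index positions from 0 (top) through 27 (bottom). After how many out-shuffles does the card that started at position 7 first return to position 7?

18

Follow position 7 under repeated out-shuffles:
7 → 14 → 1 → 2 → 4 → 8 → 16 → 5 → 10 → 20 → 13 → 26 → 25 → 23 → 19 → 11 → 22 → 17 → 7
It first returns after 18 out-shuffles.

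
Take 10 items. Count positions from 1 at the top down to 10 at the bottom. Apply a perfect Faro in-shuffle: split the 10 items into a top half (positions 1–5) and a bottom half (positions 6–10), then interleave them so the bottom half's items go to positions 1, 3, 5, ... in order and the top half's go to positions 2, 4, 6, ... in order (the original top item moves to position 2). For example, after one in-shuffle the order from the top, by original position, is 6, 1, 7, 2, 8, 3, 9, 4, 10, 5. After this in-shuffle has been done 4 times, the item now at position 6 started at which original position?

10

Work backwards from position 6, undoing one in-shuffle at a time:
6 ← 3 ← 7 ← 9 ← 10
So the item now at position 6 started at position 10.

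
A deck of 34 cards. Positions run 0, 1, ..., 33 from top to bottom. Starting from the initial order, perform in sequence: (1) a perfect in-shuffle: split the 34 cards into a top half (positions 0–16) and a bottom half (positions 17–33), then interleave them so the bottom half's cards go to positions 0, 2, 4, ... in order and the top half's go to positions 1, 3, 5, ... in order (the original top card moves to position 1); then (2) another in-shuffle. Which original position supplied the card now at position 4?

9

Undo the operations in reverse order, starting from position 4:
  undo op 2 (in-shuffle, from bottom half): 4 ← 19
  undo op 1 (in-shuffle, from top half): 19 ← 9
So the card at position 4 came from original position 9.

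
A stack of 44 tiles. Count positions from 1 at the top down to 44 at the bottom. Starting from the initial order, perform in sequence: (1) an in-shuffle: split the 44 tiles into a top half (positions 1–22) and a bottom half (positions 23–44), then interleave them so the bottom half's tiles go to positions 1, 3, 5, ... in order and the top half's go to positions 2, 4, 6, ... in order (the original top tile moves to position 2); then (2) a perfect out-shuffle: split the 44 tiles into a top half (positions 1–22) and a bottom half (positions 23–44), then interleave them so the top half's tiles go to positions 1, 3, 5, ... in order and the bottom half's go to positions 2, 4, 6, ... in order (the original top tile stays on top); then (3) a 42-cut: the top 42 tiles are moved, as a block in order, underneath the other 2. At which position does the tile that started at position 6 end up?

Track the tile from position 6 forward through each operation:
  after op 1 (in-shuffle): 6 → 12
  after op 2 (out-shuffle): 12 → 23
  after op 3 (cut 42): 23 → 25

25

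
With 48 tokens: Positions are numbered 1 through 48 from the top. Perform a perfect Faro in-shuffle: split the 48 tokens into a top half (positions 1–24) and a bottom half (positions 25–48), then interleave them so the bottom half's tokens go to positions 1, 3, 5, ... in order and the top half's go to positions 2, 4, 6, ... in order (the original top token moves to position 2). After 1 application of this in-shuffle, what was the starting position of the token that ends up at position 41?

45

Work backwards from position 41, undoing one in-shuffle at a time:
41 ← 45
So the token now at position 41 started at position 45.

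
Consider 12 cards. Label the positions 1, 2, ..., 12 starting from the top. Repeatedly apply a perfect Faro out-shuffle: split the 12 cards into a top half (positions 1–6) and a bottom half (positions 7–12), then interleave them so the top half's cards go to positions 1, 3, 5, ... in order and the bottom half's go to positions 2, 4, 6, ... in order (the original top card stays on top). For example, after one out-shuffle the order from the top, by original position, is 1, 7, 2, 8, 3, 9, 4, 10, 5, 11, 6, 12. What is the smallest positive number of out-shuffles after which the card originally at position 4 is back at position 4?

10

Follow position 4 under repeated out-shuffles:
4 → 7 → 2 → 3 → 5 → 9 → 6 → 11 → 10 → 8 → 4
It first returns after 10 out-shuffles.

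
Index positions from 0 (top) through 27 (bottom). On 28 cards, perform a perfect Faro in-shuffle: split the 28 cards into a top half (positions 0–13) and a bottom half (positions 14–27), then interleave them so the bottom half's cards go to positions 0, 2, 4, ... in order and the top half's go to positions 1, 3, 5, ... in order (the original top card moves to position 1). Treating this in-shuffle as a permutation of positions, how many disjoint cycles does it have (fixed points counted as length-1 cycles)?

Trace each unvisited position around until it returns:
(0 1 3 7 15 2 ... len 28)
1 cycle in total.

1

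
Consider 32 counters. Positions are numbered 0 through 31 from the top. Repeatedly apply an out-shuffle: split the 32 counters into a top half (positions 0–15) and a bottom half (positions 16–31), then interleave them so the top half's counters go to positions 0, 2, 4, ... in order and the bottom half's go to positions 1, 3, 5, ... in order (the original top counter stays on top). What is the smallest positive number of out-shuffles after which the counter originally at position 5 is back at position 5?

Follow position 5 under repeated out-shuffles:
5 → 10 → 20 → 9 → 18 → 5
It first returns after 5 out-shuffles.

5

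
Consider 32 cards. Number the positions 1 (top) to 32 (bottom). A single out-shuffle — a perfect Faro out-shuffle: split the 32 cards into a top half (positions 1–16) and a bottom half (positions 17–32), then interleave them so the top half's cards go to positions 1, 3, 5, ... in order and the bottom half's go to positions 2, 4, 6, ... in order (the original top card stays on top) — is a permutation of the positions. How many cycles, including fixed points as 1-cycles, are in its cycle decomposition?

Trace each unvisited position around until it returns:
(1) (2 3 5 9 17) (4 7 13 25 18) (6 11 21 10 19) (8 15 29 26 20) (12 23 14 27 22) (16 31 30 28 24) (32)
8 cycles in total.

8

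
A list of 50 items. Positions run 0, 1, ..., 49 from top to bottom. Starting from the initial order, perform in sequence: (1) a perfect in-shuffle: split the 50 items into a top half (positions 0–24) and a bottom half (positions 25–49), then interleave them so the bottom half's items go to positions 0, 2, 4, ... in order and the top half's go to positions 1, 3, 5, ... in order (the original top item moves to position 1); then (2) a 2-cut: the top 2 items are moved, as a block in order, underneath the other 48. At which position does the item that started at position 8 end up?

15

Track the item from position 8 forward through each operation:
  after op 1 (in-shuffle): 8 → 17
  after op 2 (cut 2): 17 → 15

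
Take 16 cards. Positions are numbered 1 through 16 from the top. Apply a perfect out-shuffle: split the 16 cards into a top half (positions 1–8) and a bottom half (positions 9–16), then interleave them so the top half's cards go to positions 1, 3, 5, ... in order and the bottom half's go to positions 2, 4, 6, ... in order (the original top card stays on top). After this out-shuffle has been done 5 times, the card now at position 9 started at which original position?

5

Work backwards from position 9, undoing one out-shuffle at a time:
9 ← 5 ← 3 ← 2 ← 9 ← 5
So the card now at position 9 started at position 5.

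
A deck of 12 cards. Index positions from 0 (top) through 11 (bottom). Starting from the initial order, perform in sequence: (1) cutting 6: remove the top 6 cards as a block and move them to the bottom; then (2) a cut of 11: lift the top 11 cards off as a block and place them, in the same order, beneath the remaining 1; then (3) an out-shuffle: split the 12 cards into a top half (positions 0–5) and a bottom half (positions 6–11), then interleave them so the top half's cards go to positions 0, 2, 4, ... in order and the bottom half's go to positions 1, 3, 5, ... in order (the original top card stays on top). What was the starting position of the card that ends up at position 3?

0

Undo the operations in reverse order, starting from position 3:
  undo op 3 (out-shuffle, from bottom half): 3 ← 7
  undo op 2 (cut 11): 7 ← 6
  undo op 1 (cut 6): 6 ← 0
So the card at position 3 came from original position 0.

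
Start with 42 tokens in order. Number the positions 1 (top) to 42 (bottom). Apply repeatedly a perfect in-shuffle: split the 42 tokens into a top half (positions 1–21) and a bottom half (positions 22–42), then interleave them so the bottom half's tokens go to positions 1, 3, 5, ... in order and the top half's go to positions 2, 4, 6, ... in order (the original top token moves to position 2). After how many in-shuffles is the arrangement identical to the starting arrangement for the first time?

The in-shuffle permutes the 42 positions with cycle lengths [14, 14, 14].
Every token is home exactly when every cycle has completed a whole number of laps, i.e. after lcm(14) = 14 in-shuffles.

14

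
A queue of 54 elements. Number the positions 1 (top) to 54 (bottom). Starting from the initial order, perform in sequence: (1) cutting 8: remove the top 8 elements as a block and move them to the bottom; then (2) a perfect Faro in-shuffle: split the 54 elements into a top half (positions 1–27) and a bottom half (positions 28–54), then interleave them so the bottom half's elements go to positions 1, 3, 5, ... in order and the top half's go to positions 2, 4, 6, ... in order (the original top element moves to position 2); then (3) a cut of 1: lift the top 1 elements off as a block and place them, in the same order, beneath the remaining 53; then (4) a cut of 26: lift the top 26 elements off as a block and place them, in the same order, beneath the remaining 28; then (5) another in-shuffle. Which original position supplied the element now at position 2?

22

Undo the operations in reverse order, starting from position 2:
  undo op 5 (in-shuffle, from top half): 2 ← 1
  undo op 4 (cut 26): 1 ← 27
  undo op 3 (cut 1): 27 ← 28
  undo op 2 (in-shuffle, from top half): 28 ← 14
  undo op 1 (cut 8): 14 ← 22
So the element at position 2 came from original position 22.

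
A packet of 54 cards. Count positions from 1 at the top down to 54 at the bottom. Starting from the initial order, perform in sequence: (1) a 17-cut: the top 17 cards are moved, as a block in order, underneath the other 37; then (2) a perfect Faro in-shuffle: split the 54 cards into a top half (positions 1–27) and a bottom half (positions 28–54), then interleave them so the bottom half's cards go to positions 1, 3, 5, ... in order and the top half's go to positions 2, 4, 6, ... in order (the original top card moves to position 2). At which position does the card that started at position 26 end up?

Track the card from position 26 forward through each operation:
  after op 1 (cut 17): 26 → 9
  after op 2 (in-shuffle): 9 → 18

18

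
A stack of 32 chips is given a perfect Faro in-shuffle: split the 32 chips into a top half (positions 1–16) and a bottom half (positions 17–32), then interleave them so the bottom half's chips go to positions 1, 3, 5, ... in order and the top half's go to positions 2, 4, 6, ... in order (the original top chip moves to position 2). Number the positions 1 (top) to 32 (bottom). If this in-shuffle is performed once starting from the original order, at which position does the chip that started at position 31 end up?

Track the chip's position through each in-shuffle:
31 → 29

29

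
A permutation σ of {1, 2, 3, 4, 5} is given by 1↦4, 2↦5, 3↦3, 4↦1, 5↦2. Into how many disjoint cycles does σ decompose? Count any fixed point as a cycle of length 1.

3

Cycle decomposition: (1 4) (2 5) (3).
3 cycles.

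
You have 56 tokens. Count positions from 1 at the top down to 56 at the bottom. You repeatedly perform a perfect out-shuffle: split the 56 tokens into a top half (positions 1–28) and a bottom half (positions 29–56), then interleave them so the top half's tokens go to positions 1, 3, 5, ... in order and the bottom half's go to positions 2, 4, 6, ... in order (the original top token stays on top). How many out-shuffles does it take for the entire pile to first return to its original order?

The out-shuffle permutes the 56 positions with cycle lengths [1, 1, 4, 10, 20, 20].
Every token is home exactly when every cycle has completed a whole number of laps, i.e. after lcm(1, 4, 10, 20) = 20 out-shuffles.

20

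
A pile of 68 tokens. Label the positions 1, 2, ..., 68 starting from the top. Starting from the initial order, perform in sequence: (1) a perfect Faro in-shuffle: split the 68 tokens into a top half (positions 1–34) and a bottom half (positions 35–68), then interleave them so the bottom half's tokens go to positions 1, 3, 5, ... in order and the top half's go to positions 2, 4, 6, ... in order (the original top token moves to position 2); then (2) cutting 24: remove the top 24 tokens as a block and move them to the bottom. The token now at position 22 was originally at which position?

23

Undo the operations in reverse order, starting from position 22:
  undo op 2 (cut 24): 22 ← 46
  undo op 1 (in-shuffle, from top half): 46 ← 23
So the token at position 22 came from original position 23.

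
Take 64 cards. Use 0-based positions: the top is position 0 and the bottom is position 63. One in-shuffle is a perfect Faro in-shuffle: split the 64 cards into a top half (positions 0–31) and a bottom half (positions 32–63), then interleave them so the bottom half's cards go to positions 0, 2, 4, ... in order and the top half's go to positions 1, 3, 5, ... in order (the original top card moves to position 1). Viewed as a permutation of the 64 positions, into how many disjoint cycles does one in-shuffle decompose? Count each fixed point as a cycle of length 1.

Trace each unvisited position around until it returns:
(0 1 3 7 15 31 ... len 12) (2 5 11 23 47 30 ... len 12) (4 9 19 39 14 29 ... len 12) (6 13 27 55 46 28 ... len 12) (10 21 43 22 45 26 ... len 12) (12 25 51 38)
6 cycles in total.

6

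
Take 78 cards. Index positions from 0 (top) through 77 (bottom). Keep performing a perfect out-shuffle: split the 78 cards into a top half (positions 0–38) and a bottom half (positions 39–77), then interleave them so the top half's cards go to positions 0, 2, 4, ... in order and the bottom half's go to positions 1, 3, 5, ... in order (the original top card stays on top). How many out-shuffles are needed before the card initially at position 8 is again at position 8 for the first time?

30

Follow position 8 under repeated out-shuffles:
8 → 16 → 32 → 64 → 51 → 25 → 50 → 23 → ... → 8 (length 30)
It first returns after 30 out-shuffles.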